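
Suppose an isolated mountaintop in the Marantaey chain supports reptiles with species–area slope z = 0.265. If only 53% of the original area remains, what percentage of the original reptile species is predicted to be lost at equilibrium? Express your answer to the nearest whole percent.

S_new/S_old = (A_new/A_old)^z = 0.53^0.265
= exp(0.265 × ln 0.53) = exp(0.265 × -0.6349) = exp(-0.1682) ≈ 0.8451
Fraction lost = 1 − 0.8451 = 0.1549

15%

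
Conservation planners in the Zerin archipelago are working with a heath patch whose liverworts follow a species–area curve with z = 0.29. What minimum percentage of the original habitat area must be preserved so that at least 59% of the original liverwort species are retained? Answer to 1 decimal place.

Need (A_new/A_old)^0.29 = 0.59, so A_new/A_old = 0.59^(1/0.29) = 0.59^3.448
ln(A_new/A_old) = ln 0.59 / 0.29 = -0.5276 / 0.29 = -1.8194
A_new/A_old = e^-1.8194 ≈ 0.1621

16.2%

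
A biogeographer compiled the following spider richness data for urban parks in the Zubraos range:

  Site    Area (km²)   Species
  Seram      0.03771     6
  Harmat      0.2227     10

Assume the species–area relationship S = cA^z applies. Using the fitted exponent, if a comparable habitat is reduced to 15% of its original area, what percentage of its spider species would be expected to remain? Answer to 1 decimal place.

57.9%

z = ln(10/6) / ln(0.2227/0.03771) = 0.5108 / 1.7759 = 0.2876
S_new/S_old = (A_new/A_old)^z = 0.15^0.2876 = exp(0.2876 × -1.8971) = 0.5794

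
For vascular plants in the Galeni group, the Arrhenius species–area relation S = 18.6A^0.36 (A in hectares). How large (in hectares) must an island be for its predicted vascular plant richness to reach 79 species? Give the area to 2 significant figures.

56 hectares

79 = 18.6 × A^0.36  ⇒  A^0.36 = 79/18.6 = 4.247
ln A = ln(4.247) / 0.36 = 1.4463 / 0.36 = 4.0175
A = e^4.0175 ≈ 55.56 hectares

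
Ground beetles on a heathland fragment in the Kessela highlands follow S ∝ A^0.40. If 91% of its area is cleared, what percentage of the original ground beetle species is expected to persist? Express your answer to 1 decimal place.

38.2%

S_new/S_old = (A_new/A_old)^z = 0.09^0.4
= exp(0.4 × ln 0.09) = exp(0.4 × -2.4079) = exp(-0.9632) ≈ 0.3817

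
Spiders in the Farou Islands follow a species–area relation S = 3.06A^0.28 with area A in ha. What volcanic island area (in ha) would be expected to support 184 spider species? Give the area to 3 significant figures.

2260000 ha

184 = 3.06 × A^0.28  ⇒  A^0.28 = 184/3.06 = 60.13
ln A = ln(60.13) / 0.28 = 4.0965 / 0.28 = 14.6304
A = e^14.6304 ≈ 2258997 ha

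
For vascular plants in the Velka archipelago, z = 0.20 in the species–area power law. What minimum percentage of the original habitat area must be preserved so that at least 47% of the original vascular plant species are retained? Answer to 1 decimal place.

2.3%

Need (A_new/A_old)^0.2 = 0.47, so A_new/A_old = 0.47^(1/0.2) = 0.47^5
ln(A_new/A_old) = ln 0.47 / 0.2 = -0.7550 / 0.2 = -3.7751
A_new/A_old = e^-3.7751 ≈ 0.02293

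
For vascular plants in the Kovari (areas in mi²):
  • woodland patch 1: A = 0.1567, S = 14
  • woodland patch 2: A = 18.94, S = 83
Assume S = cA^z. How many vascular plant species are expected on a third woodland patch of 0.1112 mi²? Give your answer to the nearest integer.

z = ln(83/14) / ln(18.94/0.1567) = 1.7798 / 4.7947 = 0.3712
c = 14 / 0.1567^0.3712 = 14 / 0.5026 = 27.86
S₃ = 27.86 × 0.1112^0.3712 = 27.86 × 0.4425 ≈ 12.33

12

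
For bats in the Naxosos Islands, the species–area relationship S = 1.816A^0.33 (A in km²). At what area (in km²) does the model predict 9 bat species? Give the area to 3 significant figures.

128 km²

9 = 1.816 × A^0.33  ⇒  A^0.33 = 9/1.816 = 4.956
ln A = ln(4.956) / 0.33 = 1.6006 / 0.33 = 4.8503
A = e^4.8503 ≈ 127.8 km²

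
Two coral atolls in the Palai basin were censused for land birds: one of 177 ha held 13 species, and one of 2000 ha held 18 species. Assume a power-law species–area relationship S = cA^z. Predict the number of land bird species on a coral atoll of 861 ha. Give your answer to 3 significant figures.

z = ln(18/13) / ln(2000/177) = 0.3254 / 2.4248 = 0.1342
c = 13 / 177^0.1342 = 13 / 2.003 = 6.49
S₃ = 6.49 × 861^0.1342 = 6.49 × 2.477 ≈ 16.07

16.1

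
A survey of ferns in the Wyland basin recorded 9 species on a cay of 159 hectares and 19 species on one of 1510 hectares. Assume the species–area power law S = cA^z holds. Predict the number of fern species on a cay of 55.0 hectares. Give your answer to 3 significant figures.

z = ln(19/9) / ln(1510/159) = 0.7472 / 2.2510 = 0.3320
c = 9 / 159^0.3320 = 9 / 5.38 = 1.673
S₃ = 1.673 × 55^0.3320 = 1.673 × 3.782 ≈ 6.327

6.33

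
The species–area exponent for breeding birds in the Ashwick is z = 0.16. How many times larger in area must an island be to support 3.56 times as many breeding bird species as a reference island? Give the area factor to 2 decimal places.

2796.16

(A₂/A₁)^0.16 = 3.56, so A₂/A₁ = 3.56^(1/0.16) = 3.56^6.25
ln(A₂/A₁) = ln 3.56 / 0.16 = 1.2698 / 0.16 = 7.9360
A₂/A₁ = e^7.9360 ≈ 2796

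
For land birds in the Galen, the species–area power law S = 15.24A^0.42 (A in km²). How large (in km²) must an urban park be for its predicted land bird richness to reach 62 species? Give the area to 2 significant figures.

28 km²

62 = 15.24 × A^0.42  ⇒  A^0.42 = 62/15.24 = 4.068
ln A = ln(4.068) / 0.42 = 1.4032 / 0.42 = 3.3410
A = e^3.3410 ≈ 28.25 km²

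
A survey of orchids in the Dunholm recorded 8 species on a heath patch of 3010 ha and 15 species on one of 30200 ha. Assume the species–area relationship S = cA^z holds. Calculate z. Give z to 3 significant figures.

Taking logs: ln S = ln c + z ln A, so z = (ln S₂ − ln S₁)/(ln A₂ − ln A₁).
z = ln(15/8) / ln(30200/3010) = ln(1.875) / ln(10.03) = 0.6286 / 2.3059 = 0.2726

0.273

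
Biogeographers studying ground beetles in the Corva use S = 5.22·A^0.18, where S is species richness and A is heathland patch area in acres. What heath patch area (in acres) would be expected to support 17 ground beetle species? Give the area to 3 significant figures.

706 acres

17 = 5.22 × A^0.18  ⇒  A^0.18 = 17/5.22 = 3.257
ln A = ln(3.257) / 0.18 = 1.1807 / 0.18 = 6.5595
A = e^6.5595 ≈ 705.9 acres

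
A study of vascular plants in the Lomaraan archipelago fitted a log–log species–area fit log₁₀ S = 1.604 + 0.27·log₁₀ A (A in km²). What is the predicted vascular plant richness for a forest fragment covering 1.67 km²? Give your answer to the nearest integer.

S = 40.18 × 1.67^0.27
ln S = ln 40.18 + 0.27 × ln 1.67 = 3.6933 + 0.27 × 0.5128 = 3.8318
S = e^3.8318 ≈ 46.15

46 species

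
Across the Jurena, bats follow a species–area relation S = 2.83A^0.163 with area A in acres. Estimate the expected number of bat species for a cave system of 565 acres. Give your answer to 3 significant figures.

7.95

S = 2.83 × 565^0.163 = 2.83 × 2.809 ≈ 7.95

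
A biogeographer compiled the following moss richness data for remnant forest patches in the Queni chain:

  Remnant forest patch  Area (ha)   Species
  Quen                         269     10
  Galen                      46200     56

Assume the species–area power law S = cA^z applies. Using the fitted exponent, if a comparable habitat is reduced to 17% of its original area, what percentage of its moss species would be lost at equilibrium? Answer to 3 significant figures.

44.7%

z = ln(56/10) / ln(46200/269) = 1.7228 / 5.1460 = 0.3348
S_new/S_old = (A_new/A_old)^z = 0.17^0.3348 = exp(0.3348 × -1.7720) = 0.5526
Fraction lost = 1 − 0.5526 = 0.4474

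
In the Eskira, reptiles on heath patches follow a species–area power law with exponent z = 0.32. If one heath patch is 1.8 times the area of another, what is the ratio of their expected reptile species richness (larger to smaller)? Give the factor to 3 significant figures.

1.21

S₂/S₁ = (A₂/A₁)^z = 1.8^0.32
ln(S₂/S₁) = 0.32 × ln 1.8 = 0.32 × 0.5878 = 0.1881
S₂/S₁ = e^0.1881 ≈ 1.207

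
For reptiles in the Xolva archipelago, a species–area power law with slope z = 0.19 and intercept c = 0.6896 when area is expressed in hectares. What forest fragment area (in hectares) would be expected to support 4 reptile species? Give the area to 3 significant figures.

4 = 0.6896 × A^0.19  ⇒  A^0.19 = 4/0.6896 = 5.8
ln A = ln(5.8) / 0.19 = 1.7579 / 0.19 = 9.2523
A = e^9.2523 ≈ 10429 hectares

10400 hectares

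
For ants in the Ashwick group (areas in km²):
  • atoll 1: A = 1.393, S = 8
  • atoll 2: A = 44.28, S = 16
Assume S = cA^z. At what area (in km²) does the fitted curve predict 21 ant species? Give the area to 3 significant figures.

172 km²

z = ln(16/8) / ln(44.28/1.393) = 0.6931 / 3.4591 = 0.2004
c = 8 / 1.393^0.2004 = 8 / 1.069 = 7.486
A = (21/7.486)^(1/0.2004) ⇒ ln A = ln(2.805)/0.2004 = 5.1476
A = e^5.1476 ≈ 172 km²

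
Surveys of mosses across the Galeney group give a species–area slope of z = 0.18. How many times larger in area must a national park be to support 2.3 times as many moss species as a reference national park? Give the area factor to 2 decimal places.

102.23

(A₂/A₁)^0.18 = 2.3, so A₂/A₁ = 2.3^(1/0.18) = 2.3^5.556
ln(A₂/A₁) = ln 2.3 / 0.18 = 0.8329 / 0.18 = 4.6273
A₂/A₁ = e^4.6273 ≈ 102.2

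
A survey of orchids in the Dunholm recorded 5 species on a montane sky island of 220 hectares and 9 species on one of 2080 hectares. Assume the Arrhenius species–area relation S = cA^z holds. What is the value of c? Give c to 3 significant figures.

z = ln(S₂/S₁) / ln(A₂/A₁) = ln(9/5) / ln(2080/220) = 0.5878 / 2.2465 = 0.2616
c = S₁ / A₁^z = 5 / 220^0.2616 = 5 / 4.101 = 1.219

1.22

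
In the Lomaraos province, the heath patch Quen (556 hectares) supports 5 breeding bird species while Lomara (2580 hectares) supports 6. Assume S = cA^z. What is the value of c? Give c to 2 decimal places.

z = ln(S₂/S₁) / ln(A₂/A₁) = ln(6/5) / ln(2580/556) = 0.1823 / 1.5348 = 0.1188
c = S₁ / A₁^z = 5 / 556^0.1188 = 5 / 2.119 = 2.36

2.36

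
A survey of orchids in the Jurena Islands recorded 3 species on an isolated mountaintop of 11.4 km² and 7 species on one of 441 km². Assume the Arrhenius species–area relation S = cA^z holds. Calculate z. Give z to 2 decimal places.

Taking logs: ln S = ln c + z ln A, so z = (ln S₂ − ln S₁)/(ln A₂ − ln A₁).
z = ln(7/3) / ln(441/11.4) = ln(2.333) / ln(38.68) = 0.8473 / 3.6554 = 0.2318

0.23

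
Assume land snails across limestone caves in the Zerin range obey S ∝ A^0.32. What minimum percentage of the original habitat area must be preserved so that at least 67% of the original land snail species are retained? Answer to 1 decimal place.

28.6%

Need (A_new/A_old)^0.32 = 0.67, so A_new/A_old = 0.67^(1/0.32) = 0.67^3.125
ln(A_new/A_old) = ln 0.67 / 0.32 = -0.4005 / 0.32 = -1.2515
A_new/A_old = e^-1.2515 ≈ 0.2861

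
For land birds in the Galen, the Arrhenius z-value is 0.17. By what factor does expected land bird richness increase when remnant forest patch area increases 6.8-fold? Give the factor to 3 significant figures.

S₂/S₁ = (A₂/A₁)^z = 6.8^0.17
ln(S₂/S₁) = 0.17 × ln 6.8 = 0.17 × 1.9169 = 0.3259
S₂/S₁ = e^0.3259 ≈ 1.385

1.39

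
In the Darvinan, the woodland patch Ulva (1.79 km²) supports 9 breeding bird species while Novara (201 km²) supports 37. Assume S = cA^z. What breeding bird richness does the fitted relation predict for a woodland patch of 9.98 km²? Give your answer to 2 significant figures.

z = ln(37/9) / ln(201/1.79) = 1.4137 / 4.7211 = 0.2994
c = 9 / 1.79^0.2994 = 9 / 1.19 = 7.56
S₃ = 7.56 × 9.98^0.2994 = 7.56 × 1.992 ≈ 15.06

15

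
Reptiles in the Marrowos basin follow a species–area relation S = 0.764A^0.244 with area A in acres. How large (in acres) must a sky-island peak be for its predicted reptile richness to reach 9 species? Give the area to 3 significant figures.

9 = 0.764 × A^0.244  ⇒  A^0.244 = 9/0.764 = 11.78
ln A = ln(11.78) / 0.244 = 2.4664 / 0.244 = 10.1082
A = e^10.1082 ≈ 24545 acres

24500 acres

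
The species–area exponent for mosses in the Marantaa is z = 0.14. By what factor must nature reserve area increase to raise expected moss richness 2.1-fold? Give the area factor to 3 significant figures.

200

(A₂/A₁)^0.14 = 2.1, so A₂/A₁ = 2.1^(1/0.14) = 2.1^7.143
ln(A₂/A₁) = ln 2.1 / 0.14 = 0.7419 / 0.14 = 5.2996
A₂/A₁ = e^5.2996 ≈ 200.2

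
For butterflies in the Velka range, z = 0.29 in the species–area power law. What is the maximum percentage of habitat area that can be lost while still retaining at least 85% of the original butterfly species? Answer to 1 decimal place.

42.9%

Need (A_new/A_old)^0.29 = 0.85, so A_new/A_old = 0.85^(1/0.29) = 0.85^3.448
ln(A_new/A_old) = ln 0.85 / 0.29 = -0.1625 / 0.29 = -0.5604
A_new/A_old = e^-0.5604 ≈ 0.571
Fraction that can be lost = 1 − 0.571 = 0.429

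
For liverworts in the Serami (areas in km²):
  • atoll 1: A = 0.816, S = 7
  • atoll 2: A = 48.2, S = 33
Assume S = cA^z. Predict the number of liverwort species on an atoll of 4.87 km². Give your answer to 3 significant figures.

z = ln(33/7) / ln(48.2/0.816) = 1.5506 / 4.0787 = 0.3802
c = 7 / 0.816^0.3802 = 7 / 0.9256 = 7.563
S₃ = 7.563 × 4.87^0.3802 = 7.563 × 1.825 ≈ 13.81

13.8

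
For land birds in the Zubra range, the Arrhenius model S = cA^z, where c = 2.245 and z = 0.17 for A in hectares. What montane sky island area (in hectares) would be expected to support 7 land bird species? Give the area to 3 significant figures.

804 hectares

7 = 2.245 × A^0.17  ⇒  A^0.17 = 7/2.245 = 3.118
ln A = ln(3.118) / 0.17 = 1.1372 / 0.17 = 6.6894
A = e^6.6894 ≈ 803.9 hectares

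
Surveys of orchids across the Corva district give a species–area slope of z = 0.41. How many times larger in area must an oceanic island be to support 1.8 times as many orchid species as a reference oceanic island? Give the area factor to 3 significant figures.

4.19

(A₂/A₁)^0.41 = 1.8, so A₂/A₁ = 1.8^(1/0.41) = 1.8^2.439
ln(A₂/A₁) = ln 1.8 / 0.41 = 0.5878 / 0.41 = 1.4336
A₂/A₁ = e^1.4336 ≈ 4.194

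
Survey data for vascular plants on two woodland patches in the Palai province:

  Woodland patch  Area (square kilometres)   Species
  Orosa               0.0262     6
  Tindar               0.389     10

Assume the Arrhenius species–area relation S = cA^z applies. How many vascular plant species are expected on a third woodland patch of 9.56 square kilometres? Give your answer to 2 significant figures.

z = ln(10/6) / ln(0.389/0.0262) = 0.5108 / 2.6978 = 0.1893
c = 6 / 0.0262^0.1893 = 6 / 0.5018 = 11.96
S₃ = 11.96 × 9.56^0.1893 = 11.96 × 1.533 ≈ 18.34

18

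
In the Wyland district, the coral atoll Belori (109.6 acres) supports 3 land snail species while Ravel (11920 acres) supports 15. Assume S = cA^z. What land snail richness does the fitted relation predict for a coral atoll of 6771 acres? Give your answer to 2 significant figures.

12

z = ln(15/3) / ln(11920/109.6) = 1.6094 / 4.6891 = 0.3432
c = 3 / 109.6^0.3432 = 3 / 5.013 = 0.5984
S₃ = 0.5984 × 6771^0.3432 = 0.5984 × 20.64 ≈ 12.35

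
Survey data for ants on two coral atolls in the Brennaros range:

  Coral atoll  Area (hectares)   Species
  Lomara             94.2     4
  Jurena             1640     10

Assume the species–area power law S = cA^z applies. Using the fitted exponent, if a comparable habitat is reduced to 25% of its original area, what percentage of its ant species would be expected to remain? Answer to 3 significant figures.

64.1%

z = ln(10/4) / ln(1640/94.2) = 0.9163 / 2.8570 = 0.3207
S_new/S_old = (A_new/A_old)^z = 0.25^0.3207 = exp(0.3207 × -1.3863) = 0.6411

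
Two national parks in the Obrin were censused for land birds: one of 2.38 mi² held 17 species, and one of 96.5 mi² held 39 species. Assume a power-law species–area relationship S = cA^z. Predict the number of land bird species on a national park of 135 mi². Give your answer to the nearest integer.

42

z = ln(39/17) / ln(96.5/2.38) = 0.8303 / 3.7024 = 0.2243
c = 17 / 2.38^0.2243 = 17 / 1.215 = 14
S₃ = 14 × 135^0.2243 = 14 × 3.004 ≈ 42.05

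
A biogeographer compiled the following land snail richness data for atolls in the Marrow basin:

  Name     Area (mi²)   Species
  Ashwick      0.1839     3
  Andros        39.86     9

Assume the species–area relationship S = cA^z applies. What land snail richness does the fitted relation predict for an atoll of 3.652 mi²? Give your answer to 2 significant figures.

z = ln(9/3) / ln(39.86/0.1839) = 1.0986 / 5.3787 = 0.2043
c = 3 / 0.1839^0.2043 = 3 / 0.7076 = 4.24
S₃ = 4.24 × 3.652^0.2043 = 4.24 × 1.303 ≈ 5.524

5.5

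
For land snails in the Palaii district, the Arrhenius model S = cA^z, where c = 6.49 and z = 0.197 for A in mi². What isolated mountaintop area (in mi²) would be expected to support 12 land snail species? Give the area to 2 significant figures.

12 = 6.49 × A^0.197  ⇒  A^0.197 = 12/6.49 = 1.849
ln A = ln(1.849) / 0.197 = 0.6146 / 0.197 = 3.1200
A = e^3.1200 ≈ 22.65 mi²

23 mi²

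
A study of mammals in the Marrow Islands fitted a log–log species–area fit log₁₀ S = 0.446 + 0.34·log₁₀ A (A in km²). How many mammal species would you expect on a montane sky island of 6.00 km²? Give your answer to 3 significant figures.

5.14

S = 2.793 × 6^0.34 = 2.793 × 1.839 ≈ 5.135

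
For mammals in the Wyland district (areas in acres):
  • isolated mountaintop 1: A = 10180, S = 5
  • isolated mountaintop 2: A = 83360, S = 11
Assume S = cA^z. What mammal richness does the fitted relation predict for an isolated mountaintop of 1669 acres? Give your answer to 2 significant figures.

z = ln(11/5) / ln(83360/10180) = 0.7885 / 2.1027 = 0.3750
c = 5 / 10180^0.3750 = 5 / 31.83 = 0.1571
S₃ = 0.1571 × 1669^0.3750 = 0.1571 × 16.16 ≈ 2.538

2.5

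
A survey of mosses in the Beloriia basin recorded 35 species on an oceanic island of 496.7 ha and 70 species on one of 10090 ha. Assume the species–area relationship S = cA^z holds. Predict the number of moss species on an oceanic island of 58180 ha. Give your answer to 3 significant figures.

z = ln(70/35) / ln(10090/496.7) = 0.6931 / 3.0113 = 0.2302
c = 35 / 496.7^0.2302 = 35 / 4.174 = 8.385
S₃ = 8.385 × 58180^0.2302 = 8.385 × 12.5 ≈ 104.8

105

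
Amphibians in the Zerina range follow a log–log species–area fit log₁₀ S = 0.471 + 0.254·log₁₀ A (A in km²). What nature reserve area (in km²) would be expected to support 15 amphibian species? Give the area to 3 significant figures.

15 = 2.958 × A^0.254  ⇒  A^0.254 = 15/2.958 = 5.071
ln A = ln(5.071) / 0.254 = 1.6235 / 0.254 = 6.3919
A = e^6.3919 ≈ 597 km²

597 km²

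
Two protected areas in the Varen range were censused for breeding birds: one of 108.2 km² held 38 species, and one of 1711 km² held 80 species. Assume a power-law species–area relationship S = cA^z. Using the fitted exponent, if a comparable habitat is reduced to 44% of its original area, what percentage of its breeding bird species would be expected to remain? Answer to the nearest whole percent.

80%

z = ln(80/38) / ln(1711/108.2) = 0.7444 / 2.7609 = 0.2696
S_new/S_old = (A_new/A_old)^z = 0.44^0.2696 = exp(0.2696 × -0.8210) = 0.8014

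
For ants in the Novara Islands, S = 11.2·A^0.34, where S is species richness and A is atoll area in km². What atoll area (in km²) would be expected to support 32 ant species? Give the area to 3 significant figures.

32 = 11.2 × A^0.34  ⇒  A^0.34 = 32/11.2 = 2.857
ln A = ln(2.857) / 0.34 = 1.0498 / 0.34 = 3.0877
A = e^3.0877 ≈ 21.93 km²

21.9 km²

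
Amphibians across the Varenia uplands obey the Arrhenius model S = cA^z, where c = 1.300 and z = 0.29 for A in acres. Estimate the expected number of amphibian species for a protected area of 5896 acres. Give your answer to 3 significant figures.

16.1

S = 1.3 × 5896^0.29
ln S = ln 1.3 + 0.29 × ln 5896 = 0.2624 + 0.29 × 8.6820 = 2.7802
S = e^2.7802 ≈ 16.12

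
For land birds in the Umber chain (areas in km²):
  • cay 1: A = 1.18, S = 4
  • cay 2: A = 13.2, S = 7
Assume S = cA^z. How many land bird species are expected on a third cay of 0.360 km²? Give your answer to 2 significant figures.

z = ln(7/4) / ln(13.2/1.18) = 0.5596 / 2.4147 = 0.2318
c = 4 / 1.18^0.2318 = 4 / 1.039 = 3.849
S₃ = 3.849 × 0.36^0.2318 = 3.849 × 0.7892 ≈ 3.038

3.0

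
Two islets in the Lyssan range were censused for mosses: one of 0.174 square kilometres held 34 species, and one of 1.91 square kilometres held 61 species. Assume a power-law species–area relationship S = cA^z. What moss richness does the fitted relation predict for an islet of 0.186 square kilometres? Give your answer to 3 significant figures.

34.6

z = ln(61/34) / ln(1.91/0.174) = 0.5845 / 2.3958 = 0.2440
c = 34 / 0.174^0.2440 = 34 / 0.6527 = 52.09
S₃ = 52.09 × 0.186^0.2440 = 52.09 × 0.6634 ≈ 34.56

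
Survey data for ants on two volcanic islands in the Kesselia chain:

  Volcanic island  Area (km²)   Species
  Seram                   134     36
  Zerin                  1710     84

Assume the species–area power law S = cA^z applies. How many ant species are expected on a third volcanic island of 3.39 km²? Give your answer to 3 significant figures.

10.6

z = ln(84/36) / ln(1710/134) = 0.8473 / 2.5464 = 0.3327
c = 36 / 134^0.3327 = 36 / 5.102 = 7.055
S₃ = 7.055 × 3.39^0.3327 = 7.055 × 1.501 ≈ 10.59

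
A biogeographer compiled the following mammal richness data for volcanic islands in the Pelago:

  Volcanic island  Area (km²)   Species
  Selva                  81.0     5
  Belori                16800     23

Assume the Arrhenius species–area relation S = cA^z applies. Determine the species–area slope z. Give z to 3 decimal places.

Taking logs: ln S = ln c + z ln A, so z = (ln S₂ − ln S₁)/(ln A₂ − ln A₁).
z = ln(23/5) / ln(16800/81) = ln(4.6) / ln(207.4) = 1.5261 / 5.3347 = 0.2861

0.286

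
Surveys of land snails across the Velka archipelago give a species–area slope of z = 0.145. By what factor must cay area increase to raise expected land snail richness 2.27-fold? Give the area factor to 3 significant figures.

(A₂/A₁)^0.145 = 2.27, so A₂/A₁ = 2.27^(1/0.145) = 2.27^6.897
ln(A₂/A₁) = ln 2.27 / 0.145 = 0.8198 / 0.145 = 5.6537
A₂/A₁ = e^5.6537 ≈ 285.3

285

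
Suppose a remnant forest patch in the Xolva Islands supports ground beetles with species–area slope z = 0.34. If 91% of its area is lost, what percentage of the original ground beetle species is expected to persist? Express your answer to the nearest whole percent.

S_new/S_old = (A_new/A_old)^z = 0.09^0.34
= exp(0.34 × ln 0.09) = exp(0.34 × -2.4079) = exp(-0.8187) ≈ 0.441

44%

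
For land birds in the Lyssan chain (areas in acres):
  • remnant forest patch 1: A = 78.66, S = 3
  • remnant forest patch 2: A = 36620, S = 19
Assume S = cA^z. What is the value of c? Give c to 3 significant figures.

0.808

z = ln(S₂/S₁) / ln(A₂/A₁) = ln(19/3) / ln(36620/78.66) = 1.8458 / 6.1432 = 0.3005
c = S₁ / A₁^z = 3 / 78.66^0.3005 = 3 / 3.712 = 0.8082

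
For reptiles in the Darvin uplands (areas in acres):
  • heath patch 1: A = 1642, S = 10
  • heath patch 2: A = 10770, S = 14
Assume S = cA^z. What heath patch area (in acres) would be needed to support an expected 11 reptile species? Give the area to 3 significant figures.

2800 acres

z = ln(14/10) / ln(10770/1642) = 0.3365 / 1.8808 = 0.1789
c = 10 / 1642^0.1789 = 10 / 3.76 = 2.659
A = (11/2.659)^(1/0.1789) ⇒ ln A = ln(4.136)/0.1789 = 7.9364
A = e^7.9364 ≈ 2797 acres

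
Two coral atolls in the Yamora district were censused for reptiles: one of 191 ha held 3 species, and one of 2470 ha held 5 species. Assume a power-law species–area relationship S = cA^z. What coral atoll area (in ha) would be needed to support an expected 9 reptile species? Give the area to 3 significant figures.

z = ln(5/3) / ln(2470/191) = 0.5108 / 2.5597 = 0.1996
c = 3 / 191^0.1996 = 3 / 2.852 = 1.052
A = (9/1.052)^(1/0.1996) ⇒ ln A = ln(8.557)/0.1996 = 10.7573
A = e^10.7573 ≈ 46973 ha

47000 ha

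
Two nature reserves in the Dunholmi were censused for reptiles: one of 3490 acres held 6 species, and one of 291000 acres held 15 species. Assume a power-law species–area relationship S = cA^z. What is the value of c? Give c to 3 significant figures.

z = ln(S₂/S₁) / ln(A₂/A₁) = ln(15/6) / ln(291000/3490) = 0.9163 / 4.4234 = 0.2071
c = S₁ / A₁^z = 6 / 3490^0.2071 = 6 / 5.419 = 1.107

1.11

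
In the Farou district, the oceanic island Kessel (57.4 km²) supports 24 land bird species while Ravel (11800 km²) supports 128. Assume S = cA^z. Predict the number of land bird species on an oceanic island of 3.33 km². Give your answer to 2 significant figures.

z = ln(128/24) / ln(11800/57.4) = 1.6740 / 5.3258 = 0.3143
c = 24 / 57.4^0.3143 = 24 / 3.571 = 6.72
S₃ = 6.72 × 3.33^0.3143 = 6.72 × 1.46 ≈ 9.808

9.8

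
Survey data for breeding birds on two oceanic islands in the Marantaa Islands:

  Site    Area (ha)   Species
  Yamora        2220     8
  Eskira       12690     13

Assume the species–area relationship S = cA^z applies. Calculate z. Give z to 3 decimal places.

0.278

Taking logs: ln S = ln c + z ln A, so z = (ln S₂ − ln S₁)/(ln A₂ − ln A₁).
z = ln(13/8) / ln(12690/2220) = ln(1.625) / ln(5.716) = 0.4855 / 1.7433 = 0.2785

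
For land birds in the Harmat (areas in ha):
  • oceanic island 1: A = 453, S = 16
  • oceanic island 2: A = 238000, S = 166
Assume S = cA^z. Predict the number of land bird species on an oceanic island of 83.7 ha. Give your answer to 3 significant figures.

8.52

z = ln(166/16) / ln(238000/453) = 2.3394 / 6.2641 = 0.3735
c = 16 / 453^0.3735 = 16 / 9.816 = 1.63
S₃ = 1.63 × 83.7^0.3735 = 1.63 × 5.225 ≈ 8.516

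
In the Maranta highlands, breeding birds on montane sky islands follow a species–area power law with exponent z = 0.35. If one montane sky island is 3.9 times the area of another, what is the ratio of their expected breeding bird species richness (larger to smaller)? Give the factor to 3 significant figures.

S₂/S₁ = (A₂/A₁)^z = 3.9^0.35
ln(S₂/S₁) = 0.35 × ln 3.9 = 0.35 × 1.3610 = 0.4763
S₂/S₁ = e^0.4763 ≈ 1.61

1.61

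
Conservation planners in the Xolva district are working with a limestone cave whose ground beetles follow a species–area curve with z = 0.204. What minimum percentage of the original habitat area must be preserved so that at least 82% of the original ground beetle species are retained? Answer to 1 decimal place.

Need (A_new/A_old)^0.204 = 0.82, so A_new/A_old = 0.82^(1/0.204) = 0.82^4.902
ln(A_new/A_old) = ln 0.82 / 0.204 = -0.1985 / 0.204 = -0.9728
A_new/A_old = e^-0.9728 ≈ 0.378

37.8%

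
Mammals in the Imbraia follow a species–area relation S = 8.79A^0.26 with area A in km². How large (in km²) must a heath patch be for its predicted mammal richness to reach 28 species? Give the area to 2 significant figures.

28 = 8.79 × A^0.26  ⇒  A^0.26 = 28/8.79 = 3.185
ln A = ln(3.185) / 0.26 = 1.1586 / 0.26 = 4.4561
A = e^4.4561 ≈ 86.15 km²

86 km²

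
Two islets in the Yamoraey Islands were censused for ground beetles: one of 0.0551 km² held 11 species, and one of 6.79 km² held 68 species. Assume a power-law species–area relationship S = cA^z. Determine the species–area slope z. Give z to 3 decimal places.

0.378

Taking logs: ln S = ln c + z ln A, so z = (ln S₂ − ln S₁)/(ln A₂ − ln A₁).
z = ln(68/11) / ln(6.79/0.0551) = ln(6.182) / ln(123.2) = 1.8216 / 4.8141 = 0.3784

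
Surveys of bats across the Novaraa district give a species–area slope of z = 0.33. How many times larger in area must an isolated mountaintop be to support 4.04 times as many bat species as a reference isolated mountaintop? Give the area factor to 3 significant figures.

(A₂/A₁)^0.33 = 4.04, so A₂/A₁ = 4.04^(1/0.33) = 4.04^3.03
ln(A₂/A₁) = ln 4.04 / 0.33 = 1.3962 / 0.33 = 4.2310
A₂/A₁ = e^4.2310 ≈ 68.79

68.8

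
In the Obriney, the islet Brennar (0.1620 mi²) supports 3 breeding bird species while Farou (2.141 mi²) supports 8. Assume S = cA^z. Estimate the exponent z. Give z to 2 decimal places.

Taking logs: ln S = ln c + z ln A, so z = (ln S₂ − ln S₁)/(ln A₂ − ln A₁).
z = ln(8/3) / ln(2.141/0.162) = ln(2.667) / ln(13.22) = 0.9808 / 2.5814 = 0.3800

0.38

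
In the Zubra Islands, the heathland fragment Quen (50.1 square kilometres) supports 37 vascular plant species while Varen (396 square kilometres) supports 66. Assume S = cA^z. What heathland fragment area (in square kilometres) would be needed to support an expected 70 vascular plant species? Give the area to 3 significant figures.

489 square kilometres

z = ln(66/37) / ln(396/50.1) = 0.5787 / 2.0674 = 0.2799
c = 37 / 50.1^0.2799 = 37 / 2.991 = 12.37
A = (70/12.37)^(1/0.2799) ⇒ ln A = ln(5.659)/0.2799 = 6.1916
A = e^6.1916 ≈ 488.6 square kilometres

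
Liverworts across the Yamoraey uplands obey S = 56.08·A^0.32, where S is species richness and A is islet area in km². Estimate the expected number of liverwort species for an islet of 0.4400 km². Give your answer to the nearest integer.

S = 56.08 × 0.44^0.32
ln S = ln 56.08 + 0.32 × ln 0.44 = 4.0268 + 0.32 × -0.8210 = 3.7641
S = e^3.7641 ≈ 43.12

43 species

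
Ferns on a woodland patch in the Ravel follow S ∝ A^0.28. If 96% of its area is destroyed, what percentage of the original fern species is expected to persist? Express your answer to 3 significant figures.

S_new/S_old = (A_new/A_old)^z = 0.04^0.28
= exp(0.28 × ln 0.04) = exp(0.28 × -3.2189) = exp(-0.9013) ≈ 0.406

40.6%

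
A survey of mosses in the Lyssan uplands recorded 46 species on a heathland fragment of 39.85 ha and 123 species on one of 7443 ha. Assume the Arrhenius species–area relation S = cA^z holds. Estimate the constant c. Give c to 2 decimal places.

z = ln(S₂/S₁) / ln(A₂/A₁) = ln(123/46) / ln(7443/39.85) = 0.9835 / 5.2299 = 0.1881
c = S₁ / A₁^z = 46 / 39.85^0.1881 = 46 / 2 = 23

23.00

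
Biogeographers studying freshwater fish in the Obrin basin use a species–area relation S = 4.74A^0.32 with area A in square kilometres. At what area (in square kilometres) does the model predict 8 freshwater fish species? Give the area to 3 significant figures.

5.13 square kilometres

8 = 4.74 × A^0.32  ⇒  A^0.32 = 8/4.74 = 1.688
ln A = ln(1.688) / 0.32 = 0.5234 / 0.32 = 1.6356
A = e^1.6356 ≈ 5.133 square kilometres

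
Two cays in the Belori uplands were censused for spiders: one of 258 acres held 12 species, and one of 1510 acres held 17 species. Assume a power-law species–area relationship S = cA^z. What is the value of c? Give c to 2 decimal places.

4.02

z = ln(S₂/S₁) / ln(A₂/A₁) = ln(17/12) / ln(1510/258) = 0.3483 / 1.7669 = 0.1971
c = S₁ / A₁^z = 12 / 258^0.1971 = 12 / 2.988 = 4.016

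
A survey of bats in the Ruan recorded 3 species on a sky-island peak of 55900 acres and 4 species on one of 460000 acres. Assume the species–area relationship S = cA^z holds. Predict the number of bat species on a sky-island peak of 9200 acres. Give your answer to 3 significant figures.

z = ln(4/3) / ln(460000/55900) = 0.2877 / 2.1077 = 0.1365
c = 3 / 55900^0.1365 = 3 / 4.446 = 0.6747
S₃ = 0.6747 × 9200^0.1365 = 0.6747 × 3.476 ≈ 2.345

2.35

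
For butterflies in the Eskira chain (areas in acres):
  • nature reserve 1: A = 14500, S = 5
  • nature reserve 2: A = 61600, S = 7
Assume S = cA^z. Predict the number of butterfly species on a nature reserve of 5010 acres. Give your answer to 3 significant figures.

3.90

z = ln(7/5) / ln(61600/14500) = 0.3365 / 1.4465 = 0.2326
c = 5 / 14500^0.2326 = 5 / 9.289 = 0.5383
S₃ = 0.5383 × 5010^0.2326 = 0.5383 × 7.255 ≈ 3.905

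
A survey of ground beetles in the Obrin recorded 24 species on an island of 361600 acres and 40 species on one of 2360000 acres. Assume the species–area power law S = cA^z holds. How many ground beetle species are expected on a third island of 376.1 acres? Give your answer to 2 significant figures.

z = ln(40/24) / ln(2360000/361600) = 0.5108 / 1.8759 = 0.2723
c = 24 / 361600^0.2723 = 24 / 32.63 = 0.7356
S₃ = 0.7356 × 376.1^0.2723 = 0.7356 × 5.027 ≈ 3.698

3.7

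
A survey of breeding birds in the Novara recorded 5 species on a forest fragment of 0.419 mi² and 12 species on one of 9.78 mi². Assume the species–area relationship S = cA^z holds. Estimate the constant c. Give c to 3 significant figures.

z = ln(S₂/S₁) / ln(A₂/A₁) = ln(12/5) / ln(9.78/0.419) = 0.8755 / 3.1502 = 0.2779
c = S₁ / A₁^z = 5 / 0.419^0.2779 = 5 / 0.7853 = 6.367

6.37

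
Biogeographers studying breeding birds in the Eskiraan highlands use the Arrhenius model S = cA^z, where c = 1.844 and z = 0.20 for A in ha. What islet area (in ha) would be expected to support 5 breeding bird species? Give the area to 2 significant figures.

150 ha

5 = 1.844 × A^0.2  ⇒  A^0.2 = 5/1.844 = 2.711
ln A = ln(2.711) / 0.2 = 0.9975 / 0.2 = 4.9875
A = e^4.9875 ≈ 146.6 ha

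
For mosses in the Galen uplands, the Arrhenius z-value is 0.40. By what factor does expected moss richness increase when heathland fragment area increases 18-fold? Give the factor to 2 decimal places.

3.18

S₂/S₁ = (A₂/A₁)^z = 18^0.4
ln(S₂/S₁) = 0.4 × ln 18 = 0.4 × 2.8904 = 1.1561
S₂/S₁ = e^1.1561 ≈ 3.178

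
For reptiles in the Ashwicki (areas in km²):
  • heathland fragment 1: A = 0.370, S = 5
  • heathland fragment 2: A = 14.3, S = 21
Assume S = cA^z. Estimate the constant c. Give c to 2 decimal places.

7.39

z = ln(S₂/S₁) / ln(A₂/A₁) = ln(21/5) / ln(14.3/0.37) = 1.4351 / 3.6545 = 0.3927
c = S₁ / A₁^z = 5 / 0.37^0.3927 = 5 / 0.6768 = 7.388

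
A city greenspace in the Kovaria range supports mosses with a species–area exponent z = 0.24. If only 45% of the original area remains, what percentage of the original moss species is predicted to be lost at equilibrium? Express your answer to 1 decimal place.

17.4%

S_new/S_old = (A_new/A_old)^z = 0.45^0.24
= exp(0.24 × ln 0.45) = exp(0.24 × -0.7985) = exp(-0.1916) ≈ 0.8256
Fraction lost = 1 − 0.8256 = 0.1744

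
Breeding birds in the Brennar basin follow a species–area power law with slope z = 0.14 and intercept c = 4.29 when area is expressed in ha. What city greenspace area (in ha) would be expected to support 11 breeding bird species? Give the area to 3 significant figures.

11 = 4.29 × A^0.14  ⇒  A^0.14 = 11/4.29 = 2.564
ln A = ln(2.564) / 0.14 = 0.9416 / 0.14 = 6.7258
A = e^6.7258 ≈ 833.6 ha

834 ha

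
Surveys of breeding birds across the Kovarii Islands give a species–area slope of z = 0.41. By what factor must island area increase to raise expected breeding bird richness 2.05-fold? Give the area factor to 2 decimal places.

(A₂/A₁)^0.41 = 2.05, so A₂/A₁ = 2.05^(1/0.41) = 2.05^2.439
ln(A₂/A₁) = ln 2.05 / 0.41 = 0.7178 / 0.41 = 1.7508
A₂/A₁ = e^1.7508 ≈ 5.759

5.76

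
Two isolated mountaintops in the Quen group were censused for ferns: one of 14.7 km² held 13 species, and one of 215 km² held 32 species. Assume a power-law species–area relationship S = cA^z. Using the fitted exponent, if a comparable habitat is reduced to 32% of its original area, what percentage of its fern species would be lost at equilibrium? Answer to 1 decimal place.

31.8%

z = ln(32/13) / ln(215/14.7) = 0.9008 / 2.6828 = 0.3358
S_new/S_old = (A_new/A_old)^z = 0.32^0.3358 = exp(0.3358 × -1.1394) = 0.6821
Fraction lost = 1 − 0.6821 = 0.3179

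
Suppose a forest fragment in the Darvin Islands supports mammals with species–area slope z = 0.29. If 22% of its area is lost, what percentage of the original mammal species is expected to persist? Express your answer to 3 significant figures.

S_new/S_old = (A_new/A_old)^z = 0.78^0.29
= exp(0.29 × ln 0.78) = exp(0.29 × -0.2485) = exp(-0.0721) ≈ 0.9305

93.0%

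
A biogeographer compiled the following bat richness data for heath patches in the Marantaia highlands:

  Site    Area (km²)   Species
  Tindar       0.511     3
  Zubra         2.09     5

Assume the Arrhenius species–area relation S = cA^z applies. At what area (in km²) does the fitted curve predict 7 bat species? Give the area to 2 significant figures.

z = ln(5/3) / ln(2.09/0.511) = 0.5108 / 1.4085 = 0.3627
c = 3 / 0.511^0.3627 = 3 / 0.7839 = 3.827
A = (7/3.827)^(1/0.3627) ⇒ ln A = ln(1.829)/0.3627 = 1.6650
A = e^1.6650 ≈ 5.285 km²

5.3 km²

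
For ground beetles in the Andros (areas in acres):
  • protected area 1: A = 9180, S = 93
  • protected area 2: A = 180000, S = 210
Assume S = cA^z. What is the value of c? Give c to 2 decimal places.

7.65

z = ln(S₂/S₁) / ln(A₂/A₁) = ln(210/93) / ln(180000/9180) = 0.8145 / 2.9759 = 0.2737
c = S₁ / A₁^z = 93 / 9180^0.2737 = 93 / 12.15 = 7.653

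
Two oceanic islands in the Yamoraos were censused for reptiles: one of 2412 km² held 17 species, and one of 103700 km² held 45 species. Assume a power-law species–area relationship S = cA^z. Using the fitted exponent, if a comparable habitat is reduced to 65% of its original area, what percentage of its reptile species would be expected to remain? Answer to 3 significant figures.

89.4%

z = ln(45/17) / ln(103700/2412) = 0.9734 / 3.7610 = 0.2588
S_new/S_old = (A_new/A_old)^z = 0.65^0.2588 = exp(0.2588 × -0.4308) = 0.8945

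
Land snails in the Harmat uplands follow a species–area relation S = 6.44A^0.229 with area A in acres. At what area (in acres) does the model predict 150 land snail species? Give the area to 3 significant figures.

150 = 6.44 × A^0.229  ⇒  A^0.229 = 150/6.44 = 23.29
ln A = ln(23.29) / 0.229 = 3.1481 / 0.229 = 13.7472
A = e^13.7472 ≈ 933962 acres

934000 acres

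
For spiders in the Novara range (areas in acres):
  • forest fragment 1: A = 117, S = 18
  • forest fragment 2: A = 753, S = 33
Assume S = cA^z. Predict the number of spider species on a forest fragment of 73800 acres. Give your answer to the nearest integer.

z = ln(33/18) / ln(753/117) = 0.6061 / 1.8619 = 0.3255
c = 18 / 117^0.3255 = 18 / 4.713 = 3.819
S₃ = 3.819 × 73800^0.3255 = 3.819 × 38.44 ≈ 146.8

147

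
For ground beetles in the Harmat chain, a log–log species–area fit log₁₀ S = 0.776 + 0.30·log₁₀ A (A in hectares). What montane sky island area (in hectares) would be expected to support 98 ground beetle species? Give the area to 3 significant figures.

98 = 5.97 × A^0.3  ⇒  A^0.3 = 98/5.97 = 16.41
ln A = ln(16.41) / 0.3 = 2.7982 / 0.3 = 9.3272
A = e^9.3272 ≈ 11240 hectares

11200 hectares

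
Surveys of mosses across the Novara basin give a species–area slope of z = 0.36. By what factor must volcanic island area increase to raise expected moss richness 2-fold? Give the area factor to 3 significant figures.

6.86

(A₂/A₁)^0.36 = 2, so A₂/A₁ = 2^(1/0.36) = 2^2.778
ln(A₂/A₁) = ln 2 / 0.36 = 0.6931 / 0.36 = 1.9254
A₂/A₁ = e^1.9254 ≈ 6.858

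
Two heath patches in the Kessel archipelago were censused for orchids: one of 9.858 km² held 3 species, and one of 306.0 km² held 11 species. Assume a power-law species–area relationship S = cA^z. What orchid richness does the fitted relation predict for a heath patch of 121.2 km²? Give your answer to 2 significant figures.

7.7

z = ln(11/3) / ln(306/9.858) = 1.2993 / 3.4353 = 0.3782
c = 3 / 9.858^0.3782 = 3 / 2.376 = 1.263
S₃ = 1.263 × 121.2^0.3782 = 1.263 × 6.138 ≈ 7.749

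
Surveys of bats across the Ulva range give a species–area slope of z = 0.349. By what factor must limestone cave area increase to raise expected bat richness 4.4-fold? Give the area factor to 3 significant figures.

(A₂/A₁)^0.349 = 4.4, so A₂/A₁ = 4.4^(1/0.349) = 4.4^2.865
ln(A₂/A₁) = ln 4.4 / 0.349 = 1.4816 / 0.349 = 4.2453
A₂/A₁ = e^4.2453 ≈ 69.78

69.8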